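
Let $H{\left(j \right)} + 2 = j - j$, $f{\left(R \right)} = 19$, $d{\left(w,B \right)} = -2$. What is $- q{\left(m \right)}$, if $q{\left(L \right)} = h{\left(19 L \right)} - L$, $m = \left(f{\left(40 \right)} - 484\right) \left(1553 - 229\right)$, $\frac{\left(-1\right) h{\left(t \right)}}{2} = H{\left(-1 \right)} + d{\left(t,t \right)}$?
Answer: $-615668$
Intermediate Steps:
$H{\left(j \right)} = -2$ ($H{\left(j \right)} = -2 + \left(j - j\right) = -2 + 0 = -2$)
$h{\left(t \right)} = 8$ ($h{\left(t \right)} = - 2 \left(-2 - 2\right) = \left(-2\right) \left(-4\right) = 8$)
$m = -615660$ ($m = \left(19 - 484\right) \left(1553 - 229\right) = \left(-465\right) 1324 = -615660$)
$q{\left(L \right)} = 8 - L$
$- q{\left(m \right)} = - (8 - -615660) = - (8 + 615660) = \left(-1\right) 615668 = -615668$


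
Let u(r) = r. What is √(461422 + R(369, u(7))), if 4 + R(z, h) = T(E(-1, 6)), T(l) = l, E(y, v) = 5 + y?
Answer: √461422 ≈ 679.28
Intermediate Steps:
R(z, h) = 0 (R(z, h) = -4 + (5 - 1) = -4 + 4 = 0)
√(461422 + R(369, u(7))) = √(461422 + 0) = √461422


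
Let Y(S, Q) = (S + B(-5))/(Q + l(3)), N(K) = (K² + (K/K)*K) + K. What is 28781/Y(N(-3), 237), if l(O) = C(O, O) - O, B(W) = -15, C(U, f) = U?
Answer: -2273699/4 ≈ -5.6843e+5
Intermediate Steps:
l(O) = 0 (l(O) = O - O = 0)
N(K) = K² + 2*K (N(K) = (K² + 1*K) + K = (K² + K) + K = (K + K²) + K = K² + 2*K)
Y(S, Q) = (-15 + S)/Q (Y(S, Q) = (S - 15)/(Q + 0) = (-15 + S)/Q)
28781/Y(N(-3), 237) = 28781/(((-15 - 3*(2 - 3))/237)) = 28781/(((-15 - 3*(-1))/237)) = 28781/(((-15 + 3)/237)) = 28781/(((1/237)*(-12))) = 28781/(-4/79) = 28781*(-79/4) = -2273699/4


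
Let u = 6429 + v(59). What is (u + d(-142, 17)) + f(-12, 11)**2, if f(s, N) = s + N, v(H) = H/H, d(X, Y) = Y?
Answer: 6448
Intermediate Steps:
v(H) = 1
u = 6430 (u = 6429 + 1 = 6430)
f(s, N) = N + s
(u + d(-142, 17)) + f(-12, 11)**2 = (6430 + 17) + (11 - 12)**2 = 6447 + (-1)**2 = 6447 + 1 = 6448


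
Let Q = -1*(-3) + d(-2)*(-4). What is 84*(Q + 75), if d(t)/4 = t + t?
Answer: 11928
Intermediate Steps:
d(t) = 8*t (d(t) = 4*(t + t) = 4*(2*t) = 8*t)
Q = 67 (Q = -1*(-3) + (8*(-2))*(-4) = 3 - 16*(-4) = 3 + 64 = 67)
84*(Q + 75) = 84*(67 + 75) = 84*142 = 11928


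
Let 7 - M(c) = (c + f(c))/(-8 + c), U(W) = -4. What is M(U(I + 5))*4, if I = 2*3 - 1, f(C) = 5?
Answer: 85/3 ≈ 28.333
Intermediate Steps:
I = 5 (I = 6 - 1 = 5)
M(c) = 7 - (5 + c)/(-8 + c) (M(c) = 7 - (c + 5)/(-8 + c) = 7 - (5 + c)/(-8 + c))
M(U(I + 5))*4 = ((-61 + 6*(-4))/(-8 - 4))*4 = ((-61 - 24)/(-12))*4 = -1/12*(-85)*4 = (85/12)*4 = 85/3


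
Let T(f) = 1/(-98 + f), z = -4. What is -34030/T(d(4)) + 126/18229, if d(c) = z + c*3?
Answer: 55829958426/18229 ≈ 3.0627e+6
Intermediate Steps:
d(c) = -4 + 3*c (d(c) = -4 + c*3 = -4 + 3*c)
-34030/T(d(4)) + 126/18229 = -(-3471060 + 408360) + 126/18229 = -34030/(1/(-98 + (-4 + 12))) + 126*(1/18229) = -34030/(1/(-98 + 8)) + 126/18229 = -34030/(1/(-90)) + 126/18229 = -34030/(-1/90) + 126/18229 = -34030*(-90) + 126/18229 = 3062700 + 126/18229 = 55829958426/18229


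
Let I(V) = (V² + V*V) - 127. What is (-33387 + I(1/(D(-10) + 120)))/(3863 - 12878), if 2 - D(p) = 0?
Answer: 249411187/67089630 ≈ 3.7176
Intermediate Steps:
D(p) = 2 (D(p) = 2 - 1*0 = 2 + 0 = 2)
I(V) = -127 + 2*V² (I(V) = (V² + V²) - 127 = 2*V² - 127 = -127 + 2*V²)
(-33387 + I(1/(D(-10) + 120)))/(3863 - 12878) = (-33387 + (-127 + 2*(1/(2 + 120))²))/(3863 - 12878) = (-33387 + (-127 + 2*(1/122)²))/(-9015) = (-33387 + (-127 + 2*(1/122)²))*(-1/9015) = (-33387 + (-127 + 2*(1/14884)))*(-1/9015) = (-33387 + (-127 + 1/7442))*(-1/9015) = (-33387 - 945133/7442)*(-1/9015) = -249411187/7442*(-1/9015) = 249411187/67089630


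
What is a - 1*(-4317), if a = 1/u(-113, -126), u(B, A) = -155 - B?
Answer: 181313/42 ≈ 4317.0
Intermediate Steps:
a = -1/42 (a = 1/(-155 - 1*(-113)) = 1/(-155 + 113) = 1/(-42) = -1/42 ≈ -0.023810)
a - 1*(-4317) = -1/42 - 1*(-4317) = -1/42 + 4317 = 181313/42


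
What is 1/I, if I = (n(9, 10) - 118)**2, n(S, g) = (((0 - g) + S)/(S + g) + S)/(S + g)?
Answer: 130321/1800135184 ≈ 7.2395e-5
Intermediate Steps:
n(S, g) = (S + (S - g)/(S + g))/(S + g) (n(S, g) = ((-g + S)/(S + g) + S)/(S + g) = ((S - g)/(S + g) + S)/(S + g) = (S + (S - g)/(S + g))/(S + g))
I = 1800135184/130321 (I = ((9 + 9**2 - 1*10 + 9*10)/(9 + 10)**2 - 118)**2 = ((9 + 81 - 10 + 90)/19**2 - 118)**2 = ((1/361)*170 - 118)**2 = (170/361 - 118)**2 = (-42428/361)**2 = 1800135184/130321 ≈ 13813.)
1/I = 1/(1800135184/130321) = 130321/1800135184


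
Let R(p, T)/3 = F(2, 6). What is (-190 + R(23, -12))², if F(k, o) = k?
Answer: 33856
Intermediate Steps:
R(p, T) = 6 (R(p, T) = 3*2 = 6)
(-190 + R(23, -12))² = (-190 + 6)² = (-184)² = 33856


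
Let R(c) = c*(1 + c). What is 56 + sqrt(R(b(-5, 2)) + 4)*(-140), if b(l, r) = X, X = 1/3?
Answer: 56 - 280*sqrt(10)/3 ≈ -239.15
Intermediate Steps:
X = 1/3 ≈ 0.33333
b(l, r) = 1/3
56 + sqrt(R(b(-5, 2)) + 4)*(-140) = 56 + sqrt((1 + 1/3)/3 + 4)*(-140) = 56 + sqrt((1/3)*(4/3) + 4)*(-140) = 56 + sqrt(4/9 + 4)*(-140) = 56 + sqrt(40/9)*(-140) = 56 + (2*sqrt(10)/3)*(-140) = 56 - 280*sqrt(10)/3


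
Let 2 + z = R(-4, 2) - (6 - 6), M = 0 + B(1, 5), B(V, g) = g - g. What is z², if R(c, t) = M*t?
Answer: 4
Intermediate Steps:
B(V, g) = 0
M = 0 (M = 0 + 0 = 0)
R(c, t) = 0 (R(c, t) = 0*t = 0)
z = -2 (z = -2 + (0 - (6 - 6)) = -2 + (0 - 1*0) = -2 + (0 + 0) = -2 + 0 = -2)
z² = (-2)² = 4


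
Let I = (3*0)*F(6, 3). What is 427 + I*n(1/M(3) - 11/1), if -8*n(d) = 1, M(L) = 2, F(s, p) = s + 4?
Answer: 427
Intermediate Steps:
F(s, p) = 4 + s
I = 0 (I = (3*0)*(4 + 6) = 0*10 = 0)
n(d) = -⅛ (n(d) = -⅛*1 = -⅛)
427 + I*n(1/M(3) - 11/1) = 427 + 0*(-⅛) = 427 + 0 = 427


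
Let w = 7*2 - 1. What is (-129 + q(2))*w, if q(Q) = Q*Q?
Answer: -1625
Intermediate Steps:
q(Q) = Q**2
w = 13 (w = 14 - 1 = 13)
(-129 + q(2))*w = (-129 + 2**2)*13 = (-129 + 4)*13 = -125*13 = -1625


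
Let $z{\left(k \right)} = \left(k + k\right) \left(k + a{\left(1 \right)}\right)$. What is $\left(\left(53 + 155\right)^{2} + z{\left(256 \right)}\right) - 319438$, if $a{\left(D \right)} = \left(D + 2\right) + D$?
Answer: $-143054$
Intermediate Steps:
$a{\left(D \right)} = 2 + 2 D$ ($a{\left(D \right)} = \left(2 + D\right) + D = 2 + 2 D$)
$z{\left(k \right)} = 2 k \left(4 + k\right)$ ($z{\left(k \right)} = \left(k + k\right) \left(k + \left(2 + 2 \cdot 1\right)\right) = 2 k \left(k + \left(2 + 2\right)\right) = 2 k \left(k + 4\right) = 2 k \left(4 + k\right)$)
$\left(\left(53 + 155\right)^{2} + z{\left(256 \right)}\right) - 319438 = \left(\left(53 + 155\right)^{2} + 2 \cdot 256 \left(4 + 256\right)\right) - 319438 = \left(208^{2} + 2 \cdot 256 \cdot 260\right) - 319438 = \left(43264 + 133120\right) - 319438 = 176384 - 319438 = -143054$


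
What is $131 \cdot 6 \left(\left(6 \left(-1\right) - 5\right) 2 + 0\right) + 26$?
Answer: $-17266$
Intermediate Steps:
$131 \cdot 6 \left(\left(6 \left(-1\right) - 5\right) 2 + 0\right) + 26 = 131 \cdot 6 \left(\left(-6 - 5\right) 2 + 0\right) + 26 = 131 \cdot 6 \left(\left(-11\right) 2 + 0\right) + 26 = 131 \cdot 6 \left(-22 + 0\right) + 26 = 131 \cdot 6 \left(-22\right) + 26 = 131 \left(-132\right) + 26 = -17292 + 26 = -17266$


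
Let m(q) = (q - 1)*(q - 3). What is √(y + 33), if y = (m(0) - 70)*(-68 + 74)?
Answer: 3*I*√41 ≈ 19.209*I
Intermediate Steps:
m(q) = (-1 + q)*(-3 + q)
y = -402 (y = ((3 + 0² - 4*0) - 70)*(-68 + 74) = ((3 + 0 + 0) - 70)*6 = (3 - 70)*6 = -67*6 = -402)
√(y + 33) = √(-402 + 33) = √(-369) = 3*I*√41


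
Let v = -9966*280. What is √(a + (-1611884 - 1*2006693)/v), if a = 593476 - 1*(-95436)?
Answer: √335275958587054485/697620 ≈ 830.01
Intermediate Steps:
v = -2790480
a = 688912 (a = 593476 + 95436 = 688912)
√(a + (-1611884 - 1*2006693)/v) = √(688912 + (-1611884 - 1*2006693)/(-2790480)) = √(688912 + (-1611884 - 2006693)*(-1/2790480)) = √(688912 - 3618577*(-1/2790480)) = √(688912 + 3618577/2790480) = √(1922398776337/2790480) = √335275958587054485/697620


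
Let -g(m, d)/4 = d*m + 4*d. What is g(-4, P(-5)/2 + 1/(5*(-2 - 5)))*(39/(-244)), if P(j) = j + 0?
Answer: 0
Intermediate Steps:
P(j) = j
g(m, d) = -16*d - 4*d*m (g(m, d) = -4*(d*m + 4*d) = -4*(4*d + d*m) = -16*d - 4*d*m)
g(-4, P(-5)/2 + 1/(5*(-2 - 5)))*(39/(-244)) = (-4*(-5/2 + 1/(5*(-2 - 5)))*(4 - 4))*(39/(-244)) = (-4*(-5*½ + 1/(5*(-7)))*0)*(39*(-1/244)) = -4*(-5/2 + 1/(-35))*0*(-39/244) = -4*(-5/2 + 1*(-1/35))*0*(-39/244) = -4*(-5/2 - 1/35)*0*(-39/244) = -4*(-177/70)*0*(-39/244) = 0*(-39/244) = 0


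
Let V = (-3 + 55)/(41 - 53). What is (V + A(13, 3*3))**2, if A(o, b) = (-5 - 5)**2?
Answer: 82369/9 ≈ 9152.1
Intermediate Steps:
A(o, b) = 100 (A(o, b) = (-10)**2 = 100)
V = -13/3 (V = 52/(-12) = 52*(-1/12) = -13/3 ≈ -4.3333)
(V + A(13, 3*3))**2 = (-13/3 + 100)**2 = (287/3)**2 = 82369/9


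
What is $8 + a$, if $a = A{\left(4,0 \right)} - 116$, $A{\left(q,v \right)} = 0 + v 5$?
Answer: $-108$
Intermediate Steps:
$A{\left(q,v \right)} = 5 v$ ($A{\left(q,v \right)} = 0 + 5 v = 5 v$)
$a = -116$ ($a = 5 \cdot 0 - 116 = 0 - 116 = -116$)
$8 + a = 8 - 116 = -108$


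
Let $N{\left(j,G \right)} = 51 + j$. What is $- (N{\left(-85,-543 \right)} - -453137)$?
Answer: $-453103$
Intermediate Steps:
$- (N{\left(-85,-543 \right)} - -453137) = - (\left(51 - 85\right) - -453137) = - (-34 + 453137) = \left(-1\right) 453103 = -453103$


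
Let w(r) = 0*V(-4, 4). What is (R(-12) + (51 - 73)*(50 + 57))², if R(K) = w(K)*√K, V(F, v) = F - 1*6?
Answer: 5541316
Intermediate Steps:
V(F, v) = -6 + F (V(F, v) = F - 6 = -6 + F)
w(r) = 0 (w(r) = 0*(-6 - 4) = 0*(-10) = 0)
R(K) = 0 (R(K) = 0*√K = 0)
(R(-12) + (51 - 73)*(50 + 57))² = (0 + (51 - 73)*(50 + 57))² = (0 - 22*107)² = (0 - 2354)² = (-2354)² = 5541316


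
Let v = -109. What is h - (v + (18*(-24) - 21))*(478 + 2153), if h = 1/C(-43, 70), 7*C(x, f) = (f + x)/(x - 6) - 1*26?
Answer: 1923686879/1301 ≈ 1.4786e+6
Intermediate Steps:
C(x, f) = -26/7 + (f + x)/(7*(-6 + x)) (C(x, f) = ((f + x)/(x - 6) - 1*26)/7 = ((f + x)/(-6 + x) - 26)/7 = (-26 + (f + x)/(-6 + x))/7 = -26/7 + (f + x)/(7*(-6 + x)))
h = -343/1301 (h = 1/((156 + 70 - 25*(-43))/(7*(-6 - 43))) = 1/((⅐)*(156 + 70 + 1075)/(-49)) = 1/((⅐)*(-1/49)*1301) = 1/(-1301/343) = -343/1301 ≈ -0.26364)
h - (v + (18*(-24) - 21))*(478 + 2153) = -343/1301 - (-109 + (18*(-24) - 21))*(478 + 2153) = -343/1301 - (-109 + (-432 - 21))*2631 = -343/1301 - (-109 - 453)*2631 = -343/1301 - (-562)*2631 = -343/1301 - 1*(-1478622) = -343/1301 + 1478622 = 1923686879/1301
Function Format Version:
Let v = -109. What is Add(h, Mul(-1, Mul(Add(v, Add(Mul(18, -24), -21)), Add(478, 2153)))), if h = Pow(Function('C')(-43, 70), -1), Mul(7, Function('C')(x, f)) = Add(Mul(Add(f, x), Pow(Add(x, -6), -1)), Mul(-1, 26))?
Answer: Rational(1923686879, 1301) ≈ 1.4786e+6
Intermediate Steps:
Function('C')(x, f) = Add(Rational(-26, 7), Mul(Rational(1, 7), Pow(Add(-6, x), -1), Add(f, x))) (Function('C')(x, f) = Mul(Rational(1, 7), Add(Mul(Add(f, x), Pow(Add(x, -6), -1)), Mul(-1, 26))) = Mul(Rational(1, 7), Add(Mul(Add(f, x), Pow(Add(-6, x), -1)), -26)) = Mul(Rational(1, 7), Add(Mul(Pow(Add(-6, x), -1), Add(f, x)), -26)) = Mul(Rational(1, 7), Add(-26, Mul(Pow(Add(-6, x), -1), Add(f, x)))) = Add(Rational(-26, 7), Mul(Rational(1, 7), Pow(Add(-6, x), -1), Add(f, x))))
h = Rational(-343, 1301) (h = Pow(Mul(Rational(1, 7), Pow(Add(-6, -43), -1), Add(156, 70, Mul(-25, -43))), -1) = Pow(Mul(Rational(1, 7), Pow(-49, -1), Add(156, 70, 1075)), -1) = Pow(Mul(Rational(1, 7), Rational(-1, 49), 1301), -1) = Pow(Rational(-1301, 343), -1) = Rational(-343, 1301) ≈ -0.26364)
Add(h, Mul(-1, Mul(Add(v, Add(Mul(18, -24), -21)), Add(478, 2153)))) = Add(Rational(-343, 1301), Mul(-1, Mul(Add(-109, Add(Mul(18, -24), -21)), Add(478, 2153)))) = Add(Rational(-343, 1301), Mul(-1, Mul(Add(-109, Add(-432, -21)), 2631))) = Add(Rational(-343, 1301), Mul(-1, Mul(Add(-109, -453), 2631))) = Add(Rational(-343, 1301), Mul(-1, Mul(-562, 2631))) = Add(Rational(-343, 1301), Mul(-1, -1478622)) = Add(Rational(-343, 1301), 1478622) = Rational(1923686879, 1301)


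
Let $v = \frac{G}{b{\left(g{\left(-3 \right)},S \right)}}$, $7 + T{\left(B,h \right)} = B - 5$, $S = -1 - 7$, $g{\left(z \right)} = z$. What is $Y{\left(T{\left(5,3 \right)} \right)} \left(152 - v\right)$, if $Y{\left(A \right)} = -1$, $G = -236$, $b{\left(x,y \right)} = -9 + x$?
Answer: $- \frac{397}{3} \approx -132.33$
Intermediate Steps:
$S = -8$
$T{\left(B,h \right)} = -12 + B$ ($T{\left(B,h \right)} = -7 + \left(B - 5\right) = -7 + \left(-5 + B\right) = -12 + B$)
$v = \frac{59}{3}$ ($v = - \frac{236}{-9 - 3} = - \frac{236}{-12} = \left(-236\right) \left(- \frac{1}{12}\right) = \frac{59}{3} \approx 19.667$)
$Y{\left(T{\left(5,3 \right)} \right)} \left(152 - v\right) = - (152 - \frac{59}{3}) = \left(-1\right) \frac{397}{3} = - \frac{397}{3}$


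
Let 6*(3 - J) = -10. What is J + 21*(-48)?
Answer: -3010/3 ≈ -1003.3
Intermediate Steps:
J = 14/3 (J = 3 - ⅙*(-10) = 3 + 5/3 = 14/3 ≈ 4.6667)
J + 21*(-48) = 14/3 + 21*(-48) = 14/3 - 1008 = -3010/3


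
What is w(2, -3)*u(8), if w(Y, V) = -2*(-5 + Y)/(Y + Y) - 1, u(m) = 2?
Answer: 1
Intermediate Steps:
w(Y, V) = -1 - (-5 + Y)/Y (w(Y, V) = -2*(-5 + Y)/(2*Y) - 1 = -2*(-5 + Y)*1/(2*Y) - 1 = -(-5 + Y)/Y - 1 = -1 - (-5 + Y)/Y)
w(2, -3)*u(8) = (-2 + 5/2)*2 = (1/2)*2 = 1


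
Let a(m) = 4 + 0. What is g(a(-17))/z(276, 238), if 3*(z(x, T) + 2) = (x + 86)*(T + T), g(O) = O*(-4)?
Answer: -24/86153 ≈ -0.00027857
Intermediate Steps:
a(m) = 4
g(O) = -4*O
z(x, T) = -2 + 2*T*(86 + x)/3 (z(x, T) = -2 + ((x + 86)*(T + T))/3 = -2 + ((86 + x)*(2*T))/3 = -2 + (2*T*(86 + x))/3 = -2 + 2*T*(86 + x)/3)
g(a(-17))/z(276, 238) = (-4*4)/(-2 + (172/3)*238 + (⅔)*238*276) = -16/(-2 + 40936/3 + 43792) = -16/172306/3 = -16*3/172306 = -24/86153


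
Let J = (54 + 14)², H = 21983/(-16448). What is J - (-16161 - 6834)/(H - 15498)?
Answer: 1178432372528/254933087 ≈ 4622.5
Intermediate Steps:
H = -21983/16448 (H = 21983*(-1/16448) = -21983/16448 ≈ -1.3365)
J = 4624 (J = 68² = 4624)
J - (-16161 - 6834)/(H - 15498) = 4624 - (-16161 - 6834)/(-21983/16448 - 15498) = 4624 - (-22995)/(-254933087/16448) = 4624 - (-22995)*(-16448)/254933087 = 4624 - 1*378221760/254933087 = 4624 - 378221760/254933087 = 1178432372528/254933087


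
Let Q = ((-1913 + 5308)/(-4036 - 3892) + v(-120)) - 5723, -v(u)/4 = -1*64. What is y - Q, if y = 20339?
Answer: 204593363/7928 ≈ 25806.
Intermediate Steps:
v(u) = 256 (v(u) = -(-4)*64 = -4*(-64) = 256)
Q = -43345771/7928 (Q = ((-1913 + 5308)/(-4036 - 3892) + 256) - 5723 = (3395/(-7928) + 256) - 5723 = (3395*(-1/7928) + 256) - 5723 = (-3395/7928 + 256) - 5723 = 2026173/7928 - 5723 = -43345771/7928 ≈ -5467.4)
y - Q = 20339 - 1*(-43345771/7928) = 20339 + 43345771/7928 = 204593363/7928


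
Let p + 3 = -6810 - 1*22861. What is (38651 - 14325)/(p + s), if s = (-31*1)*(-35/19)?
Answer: -462194/562721 ≈ -0.82136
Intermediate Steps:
s = 1085/19 (s = -(-1085)/19 = -31*(-35/19) = 1085/19 ≈ 57.105)
p = -29674 (p = -3 + (-6810 - 1*22861) = -3 + (-6810 - 22861) = -3 - 29671 = -29674)
(38651 - 14325)/(p + s) = (38651 - 14325)/(-29674 + 1085/19) = 24326/(-562721/19) = 24326*(-19/562721) = -462194/562721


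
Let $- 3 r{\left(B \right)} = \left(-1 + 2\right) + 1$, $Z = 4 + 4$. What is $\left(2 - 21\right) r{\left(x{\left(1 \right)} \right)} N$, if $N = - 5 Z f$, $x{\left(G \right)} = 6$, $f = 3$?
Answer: $-1520$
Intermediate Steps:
$Z = 8$
$N = -120$ ($N = \left(-5\right) 8 \cdot 3 = \left(-40\right) 3 = -120$)
$r{\left(B \right)} = - \frac{2}{3}$ ($r{\left(B \right)} = - \frac{\left(-1 + 2\right) + 1}{3} = - \frac{1 + 1}{3} = \left(- \frac{1}{3}\right) 2 = - \frac{2}{3}$)
$\left(2 - 21\right) r{\left(x{\left(1 \right)} \right)} N = \left(2 - 21\right) \left(- \frac{2}{3}\right) \left(-120\right) = \left(-19\right) \left(- \frac{2}{3}\right) \left(-120\right) = \frac{38}{3} \left(-120\right) = -1520$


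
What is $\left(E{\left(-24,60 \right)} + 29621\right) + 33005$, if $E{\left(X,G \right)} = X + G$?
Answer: $62662$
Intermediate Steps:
$E{\left(X,G \right)} = G + X$
$\left(E{\left(-24,60 \right)} + 29621\right) + 33005 = \left(\left(60 - 24\right) + 29621\right) + 33005 = \left(36 + 29621\right) + 33005 = 29657 + 33005 = 62662$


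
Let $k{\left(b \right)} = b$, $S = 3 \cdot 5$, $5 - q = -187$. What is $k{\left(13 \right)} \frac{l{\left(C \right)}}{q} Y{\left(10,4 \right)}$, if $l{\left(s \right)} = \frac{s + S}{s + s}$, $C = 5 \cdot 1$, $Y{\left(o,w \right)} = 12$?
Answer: $\frac{13}{8} \approx 1.625$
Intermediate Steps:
$q = 192$ ($q = 5 - -187 = 5 + 187 = 192$)
$C = 5$
$S = 15$
$l{\left(s \right)} = \frac{15 + s}{2 s}$ ($l{\left(s \right)} = \frac{s + 15}{s + s} = \frac{15 + s}{2 s}$)
$k{\left(13 \right)} \frac{l{\left(C \right)}}{q} Y{\left(10,4 \right)} = 13 \frac{\frac{1}{2} \cdot \frac{1}{5} \left(15 + 5\right)}{192} \cdot 12 = 13 \cdot \frac{1}{2} \cdot \frac{1}{5} \cdot 20 \cdot \frac{1}{192} \cdot 12 = 13 \cdot 2 \cdot \frac{1}{192} \cdot 12 = 13 \cdot \frac{1}{96} \cdot 12 = \frac{13}{96} \cdot 12 = \frac{13}{8}$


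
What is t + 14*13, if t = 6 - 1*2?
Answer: 186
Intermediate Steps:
t = 4 (t = 6 - 2 = 4)
t + 14*13 = 4 + 14*13 = 4 + 182 = 186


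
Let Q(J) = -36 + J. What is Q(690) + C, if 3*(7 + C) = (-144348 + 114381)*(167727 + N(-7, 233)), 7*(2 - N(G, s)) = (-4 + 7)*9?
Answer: -1675405805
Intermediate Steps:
N(G, s) = -13/7 (N(G, s) = 2 - (-4 + 7)*9/7 = 2 - 3*9/7 = 2 - 1/7*27 = 2 - 27/7 = -13/7)
C = -1675406459 (C = -7 + ((-144348 + 114381)*(167727 - 13/7))/3 = -7 + (-29967*1174076/7)/3 = -7 + (1/3)*(-5026219356) = -7 - 1675406452 = -1675406459)
Q(690) + C = (-36 + 690) - 1675406459 = 654 - 1675406459 = -1675405805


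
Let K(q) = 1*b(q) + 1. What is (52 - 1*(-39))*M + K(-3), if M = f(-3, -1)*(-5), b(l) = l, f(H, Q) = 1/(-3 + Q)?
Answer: 447/4 ≈ 111.75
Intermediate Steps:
M = 5/4 (M = -5/(-3 - 1) = -5/(-4) = -¼*(-5) = 5/4 ≈ 1.2500)
K(q) = 1 + q (K(q) = 1*q + 1 = q + 1 = 1 + q)
(52 - 1*(-39))*M + K(-3) = (52 - 1*(-39))*(5/4) + (1 - 3) = (52 + 39)*(5/4) - 2 = 91*(5/4) - 2 = 455/4 - 2 = 447/4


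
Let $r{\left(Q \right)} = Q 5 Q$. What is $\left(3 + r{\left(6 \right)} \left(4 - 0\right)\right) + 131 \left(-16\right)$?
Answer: $-1373$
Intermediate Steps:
$r{\left(Q \right)} = 5 Q^{2}$ ($r{\left(Q \right)} = 5 Q Q = 5 Q^{2}$)
$\left(3 + r{\left(6 \right)} \left(4 - 0\right)\right) + 131 \left(-16\right) = \left(3 + 5 \cdot 6^{2} \left(4 - 0\right)\right) + 131 \left(-16\right) = \left(3 + 5 \cdot 36 \left(4 + 0\right)\right) - 2096 = \left(3 + 180 \cdot 4\right) - 2096 = \left(3 + 720\right) - 2096 = 723 - 2096 = -1373$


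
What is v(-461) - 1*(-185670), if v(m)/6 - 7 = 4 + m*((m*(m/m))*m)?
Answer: -587647350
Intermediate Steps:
v(m) = 66 + 6*m³ (v(m) = 42 + 6*(4 + m*((m*(m/m))*m)) = 42 + 6*(4 + m*((m*1)*m)) = 42 + 6*(4 + m*(m*m)) = 42 + 6*(4 + m*m²) = 42 + 6*(4 + m³) = 42 + (24 + 6*m³) = 66 + 6*m³)
v(-461) - 1*(-185670) = (66 + 6*(-461)³) - 1*(-185670) = (66 + 6*(-97972181)) + 185670 = (66 - 587833086) + 185670 = -587833020 + 185670 = -587647350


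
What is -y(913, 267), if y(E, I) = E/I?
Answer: -913/267 ≈ -3.4195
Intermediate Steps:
-y(913, 267) = -913/267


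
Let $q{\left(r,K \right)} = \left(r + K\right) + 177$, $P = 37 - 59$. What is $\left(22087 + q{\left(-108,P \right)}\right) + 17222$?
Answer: $39356$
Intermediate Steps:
$P = -22$
$q{\left(r,K \right)} = 177 + K + r$ ($q{\left(r,K \right)} = \left(K + r\right) + 177 = 177 + K + r$)
$\left(22087 + q{\left(-108,P \right)}\right) + 17222 = \left(22087 - -47\right) + 17222 = \left(22087 + 47\right) + 17222 = 22134 + 17222 = 39356$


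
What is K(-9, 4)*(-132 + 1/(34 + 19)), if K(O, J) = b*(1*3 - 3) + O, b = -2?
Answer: 62955/53 ≈ 1187.8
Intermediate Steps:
K(O, J) = O (K(O, J) = -2*(1*3 - 3) + O = -2*(3 - 3) + O = -2*0 + O = 0 + O = O)
K(-9, 4)*(-132 + 1/(34 + 19)) = -9*(-132 + 1/(34 + 19)) = -9*(-132 + 1/53) = -9*(-6995/53) = 62955/53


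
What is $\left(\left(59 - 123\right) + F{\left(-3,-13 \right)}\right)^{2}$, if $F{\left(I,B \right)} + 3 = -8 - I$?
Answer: $5184$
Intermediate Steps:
$F{\left(I,B \right)} = -11 - I$ ($F{\left(I,B \right)} = -3 - \left(8 + I\right) = -11 - I$)
$\left(\left(59 - 123\right) + F{\left(-3,-13 \right)}\right)^{2} = \left(\left(59 - 123\right) - 8\right)^{2} = \left(-64 + \left(-11 + 3\right)\right)^{2} = \left(-64 - 8\right)^{2} = \left(-72\right)^{2} = 5184$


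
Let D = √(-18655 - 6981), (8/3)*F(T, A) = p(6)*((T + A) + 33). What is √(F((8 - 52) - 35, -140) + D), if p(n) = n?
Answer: √(-1674 + 8*I*√6409)/2 ≈ 3.846 + 20.816*I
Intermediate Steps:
F(T, A) = 297/4 + 9*A/4 + 9*T/4 (F(T, A) = 3*(6*((T + A) + 33))/8 = 3*(6*((A + T) + 33))/8 = 3*(6*(33 + A + T))/8 = 3*(198 + 6*A + 6*T)/8 = 297/4 + 9*A/4 + 9*T/4)
D = 2*I*√6409 (D = √(-25636) = 2*I*√6409 ≈ 160.11*I)
√(F((8 - 52) - 35, -140) + D) = √((297/4 + (9/4)*(-140) + 9*((8 - 52) - 35)/4) + 2*I*√6409) = √((297/4 - 315 + 9*(-44 - 35)/4) + 2*I*√6409) = √((297/4 - 315 + (9/4)*(-79)) + 2*I*√6409) = √((297/4 - 315 - 711/4) + 2*I*√6409) = √(-837/2 + 2*I*√6409)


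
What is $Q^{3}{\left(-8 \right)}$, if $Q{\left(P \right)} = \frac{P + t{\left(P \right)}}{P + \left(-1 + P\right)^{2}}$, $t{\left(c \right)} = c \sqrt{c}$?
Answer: $\frac{11776}{389017} + \frac{5120 i \sqrt{2}}{389017} \approx 0.030271 + 0.018613 i$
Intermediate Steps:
$t{\left(c \right)} = c^{\frac{3}{2}}$
$Q{\left(P \right)} = \frac{P + P^{\frac{3}{2}}}{P + \left(-1 + P\right)^{2}}$
$Q^{3}{\left(-8 \right)} = \left(\frac{-8 + \left(-8\right)^{\frac{3}{2}}}{-8 + \left(-1 - 8\right)^{2}}\right)^{3} = \left(\frac{-8 - 16 i \sqrt{2}}{-8 + \left(-9\right)^{2}}\right)^{3} = \left(\frac{-8 - 16 i \sqrt{2}}{-8 + 81}\right)^{3} = \left(\frac{-8 - 16 i \sqrt{2}}{73}\right)^{3} = \left(- \frac{8}{73} - \frac{16 i \sqrt{2}}{73}\right)^{3}$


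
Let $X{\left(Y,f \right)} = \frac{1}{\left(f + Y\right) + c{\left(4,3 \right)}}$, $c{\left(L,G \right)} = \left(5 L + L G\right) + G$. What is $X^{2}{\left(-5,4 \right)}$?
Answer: $\frac{1}{1156} \approx 0.00086505$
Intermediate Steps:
$c{\left(L,G \right)} = G + 5 L + G L$ ($c{\left(L,G \right)} = \left(5 L + G L\right) + G = G + 5 L + G L$)
$X{\left(Y,f \right)} = \frac{1}{35 + Y + f}$ ($X{\left(Y,f \right)} = \frac{1}{\left(f + Y\right) + \left(3 + 5 \cdot 4 + 3 \cdot 4\right)} = \frac{1}{\left(Y + f\right) + \left(3 + 20 + 12\right)} = \frac{1}{\left(Y + f\right) + 35} = \frac{1}{35 + Y + f}$)
$X^{2}{\left(-5,4 \right)} = \left(\frac{1}{35 - 5 + 4}\right)^{2} = \left(\frac{1}{34}\right)^{2} = \frac{1}{1156}$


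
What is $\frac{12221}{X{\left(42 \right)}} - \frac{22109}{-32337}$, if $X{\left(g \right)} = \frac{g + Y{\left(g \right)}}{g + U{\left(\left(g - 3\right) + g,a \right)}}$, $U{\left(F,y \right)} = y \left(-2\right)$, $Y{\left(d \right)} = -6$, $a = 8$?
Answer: $\frac{570874907}{64674} \approx 8827.0$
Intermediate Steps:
$U{\left(F,y \right)} = - 2 y$
$X{\left(g \right)} = \frac{-6 + g}{-16 + g}$ ($X{\left(g \right)} = \frac{g - 6}{g - 16} = \frac{-6 + g}{g - 16} = \frac{-6 + g}{-16 + g}$)
$\frac{12221}{X{\left(42 \right)}} - \frac{22109}{-32337} = \frac{12221}{\frac{1}{-16 + 42} \left(-6 + 42\right)} - \frac{22109}{-32337} = \frac{12221}{\frac{1}{26} \cdot 36} - - \frac{22109}{32337} = \frac{12221}{\frac{1}{26} \cdot 36} + \frac{22109}{32337} = \frac{12221}{\frac{18}{13}} + \frac{22109}{32337} = 12221 \cdot \frac{13}{18} + \frac{22109}{32337} = \frac{158873}{18} + \frac{22109}{32337} = \frac{570874907}{64674}$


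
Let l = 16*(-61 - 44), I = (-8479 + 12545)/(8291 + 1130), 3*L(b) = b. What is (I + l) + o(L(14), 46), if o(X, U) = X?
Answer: -47337748/28263 ≈ -1674.9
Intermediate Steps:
L(b) = b/3
I = 4066/9421 ≈ 0.43159
l = -1680 (l = 16*(-105) = -1680)
(I + l) + o(L(14), 46) = (4066/9421 - 1680) + (⅓)*14 = -15823214/9421 + 14/3 = -47337748/28263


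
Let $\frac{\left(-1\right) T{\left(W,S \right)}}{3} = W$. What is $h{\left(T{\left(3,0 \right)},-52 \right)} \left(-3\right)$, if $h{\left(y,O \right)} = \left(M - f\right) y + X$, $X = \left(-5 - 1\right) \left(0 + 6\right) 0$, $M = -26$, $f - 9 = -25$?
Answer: $-270$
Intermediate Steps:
$f = -16$ ($f = 9 - 25 = -16$)
$T{\left(W,S \right)} = - 3 W$
$X = 0$ ($X = \left(-6\right) 6 \cdot 0 = \left(-36\right) 0 = 0$)
$h{\left(y,O \right)} = - 10 y$ ($h{\left(y,O \right)} = \left(-26 - -16\right) y + 0 = \left(-26 + 16\right) y + 0 = - 10 y + 0 = - 10 y$)
$h{\left(T{\left(3,0 \right)},-52 \right)} \left(-3\right) = - 10 \left(\left(-3\right) 3\right) \left(-3\right) = \left(-10\right) \left(-9\right) \left(-3\right) = 90 \left(-3\right) = -270$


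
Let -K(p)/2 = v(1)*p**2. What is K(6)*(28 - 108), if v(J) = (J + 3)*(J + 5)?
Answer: 138240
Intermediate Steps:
v(J) = (3 + J)*(5 + J)
K(p) = -48*p**2 (K(p) = -2*(15 + 1**2 + 8*1)*p**2 = -2*(15 + 1 + 8)*p**2 = -48*p**2)
K(6)*(28 - 108) = (-48*6**2)*(28 - 108) = -48*36*(-80) = -1728*(-80) = 138240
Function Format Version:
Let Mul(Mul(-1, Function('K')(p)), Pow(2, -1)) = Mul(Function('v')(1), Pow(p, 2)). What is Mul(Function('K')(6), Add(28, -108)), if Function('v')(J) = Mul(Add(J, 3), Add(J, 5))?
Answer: 138240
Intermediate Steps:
Function('v')(J) = Mul(Add(3, J), Add(5, J))
Function('K')(p) = Mul(-48, Pow(p, 2)) (Function('K')(p) = Mul(-2, Mul(Add(15, Pow(1, 2), Mul(8, 1)), Pow(p, 2))) = Mul(-2, Mul(Add(15, 1, 8), Pow(p, 2))) = Mul(-2, Mul(24, Pow(p, 2))) = Mul(-48, Pow(p, 2)))
Mul(Function('K')(6), Add(28, -108)) = Mul(Mul(-48, Pow(6, 2)), Add(28, -108)) = Mul(Mul(-48, 36), -80) = Mul(-1728, -80) = 138240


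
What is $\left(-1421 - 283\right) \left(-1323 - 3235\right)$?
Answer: $7766832$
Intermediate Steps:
$\left(-1421 - 283\right) \left(-1323 - 3235\right) = \left(-1421 - 283\right) \left(-4558\right) = \left(-1704\right) \left(-4558\right) = 7766832$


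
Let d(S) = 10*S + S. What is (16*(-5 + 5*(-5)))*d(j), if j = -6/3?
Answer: 10560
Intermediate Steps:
j = -2 (j = -6*⅓ = -2)
d(S) = 11*S
(16*(-5 + 5*(-5)))*d(j) = (16*(-5 + 5*(-5)))*(11*(-2)) = (16*(-5 - 25))*(-22) = (16*(-30))*(-22) = -480*(-22) = 10560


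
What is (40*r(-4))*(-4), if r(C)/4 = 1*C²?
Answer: -10240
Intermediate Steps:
r(C) = 4*C² (r(C) = 4*(1*C²) = 4*C²)
(40*r(-4))*(-4) = (40*(4*(-4)²))*(-4) = (40*(4*16))*(-4) = (40*64)*(-4) = 2560*(-4) = -10240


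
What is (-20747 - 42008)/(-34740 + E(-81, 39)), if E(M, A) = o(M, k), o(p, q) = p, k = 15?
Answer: 62755/34821 ≈ 1.8022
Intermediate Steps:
E(M, A) = M
(-20747 - 42008)/(-34740 + E(-81, 39)) = (-20747 - 42008)/(-34740 - 81) = -62755/(-34821) = -62755*(-1/34821) = 62755/34821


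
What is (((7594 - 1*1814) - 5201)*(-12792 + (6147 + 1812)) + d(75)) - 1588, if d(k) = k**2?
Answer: -2794270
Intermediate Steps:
(((7594 - 1*1814) - 5201)*(-12792 + (6147 + 1812)) + d(75)) - 1588 = (((7594 - 1*1814) - 5201)*(-12792 + (6147 + 1812)) + 75**2) - 1588 = (((7594 - 1814) - 5201)*(-12792 + 7959) + 5625) - 1588 = ((5780 - 5201)*(-4833) + 5625) - 1588 = (579*(-4833) + 5625) - 1588 = (-2798307 + 5625) - 1588 = -2792682 - 1588 = -2794270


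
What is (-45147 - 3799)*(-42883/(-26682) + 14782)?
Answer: -9653526753911/13341 ≈ -7.2360e+8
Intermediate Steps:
(-45147 - 3799)*(-42883/(-26682) + 14782) = -48946*(-42883*(-1/26682) + 14782) = -48946*(42883/26682 + 14782) = -48946*394456207/26682 = -9653526753911/13341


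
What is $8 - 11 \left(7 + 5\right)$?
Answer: $-124$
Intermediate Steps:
$8 - 11 \left(7 + 5\right) = 8 - 132 = -124$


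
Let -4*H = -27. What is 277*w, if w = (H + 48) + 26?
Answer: 89471/4 ≈ 22368.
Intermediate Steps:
H = 27/4 (H = -¼*(-27) = 27/4 ≈ 6.7500)
w = 323/4 (w = (27/4 + 48) + 26 = 219/4 + 26 = 323/4 ≈ 80.750)
277*w = 277*(323/4) = 89471/4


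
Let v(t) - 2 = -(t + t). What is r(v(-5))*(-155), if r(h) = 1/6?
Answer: -155/6 ≈ -25.833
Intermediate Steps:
v(t) = 2 - 2*t (v(t) = 2 - (t + t) = 2 - 2*t)
r(h) = ⅙
r(v(-5))*(-155) = (⅙)*(-155) = -155/6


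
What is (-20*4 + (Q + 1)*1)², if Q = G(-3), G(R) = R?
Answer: 6724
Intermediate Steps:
Q = -3
(-20*4 + (Q + 1)*1)² = (-20*4 + (-3 + 1)*1)² = (-80 - 2*1)² = (-80 - 2)² = (-82)² = 6724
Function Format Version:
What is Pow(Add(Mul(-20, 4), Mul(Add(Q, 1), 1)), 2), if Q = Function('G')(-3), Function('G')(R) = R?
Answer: 6724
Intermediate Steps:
Q = -3
Pow(Add(Mul(-20, 4), Mul(Add(Q, 1), 1)), 2) = Pow(Add(Mul(-20, 4), Mul(Add(-3, 1), 1)), 2) = Pow(Add(-80, Mul(-2, 1)), 2) = Pow(Add(-80, -2), 2) = Pow(-82, 2) = 6724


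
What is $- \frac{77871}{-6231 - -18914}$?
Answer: $- \frac{77871}{12683} \approx -6.1398$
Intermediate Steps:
$- \frac{77871}{-6231 - -18914} = - \frac{77871}{-6231 + 18914} = - \frac{77871}{12683}$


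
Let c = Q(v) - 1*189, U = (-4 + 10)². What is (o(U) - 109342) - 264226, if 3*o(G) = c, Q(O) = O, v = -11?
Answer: -1120904/3 ≈ -3.7363e+5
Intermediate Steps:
U = 36 (U = 6² = 36)
c = -200 (c = -11 - 1*189 = -11 - 189 = -200)
o(G) = -200/3 (o(G) = (⅓)*(-200) = -200/3)
(o(U) - 109342) - 264226 = (-200/3 - 109342) - 264226 = -328226/3 - 264226 = -1120904/3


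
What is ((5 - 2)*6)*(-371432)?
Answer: -6685776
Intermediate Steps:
((5 - 2)*6)*(-371432) = (3*6)*(-371432) = 18*(-371432) = -6685776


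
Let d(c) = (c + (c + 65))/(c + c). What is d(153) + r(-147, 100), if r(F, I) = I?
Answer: 30971/306 ≈ 101.21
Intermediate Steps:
d(c) = (65 + 2*c)/(2*c) (d(c) = (c + (65 + c))/((2*c)) = (65 + 2*c)*(1/(2*c)) = (65 + 2*c)/(2*c))
d(153) + r(-147, 100) = (65/2 + 153)/153 + 100 = (1/153)*(371/2) + 100 = 371/306 + 100 = 30971/306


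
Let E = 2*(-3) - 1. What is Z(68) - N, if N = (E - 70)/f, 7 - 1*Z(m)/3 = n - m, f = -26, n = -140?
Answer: 16693/26 ≈ 642.04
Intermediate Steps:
E = -7 (E = -6 - 1 = -7)
Z(m) = 441 + 3*m (Z(m) = 21 - 3*(-140 - m) = 21 + (420 + 3*m) = 441 + 3*m)
N = 77/26 (N = (-7 - 70)/(-26) = -1/26*(-77) = 77/26 ≈ 2.9615)
Z(68) - N = (441 + 3*68) - 1*77/26 = (441 + 204) - 77/26 = 645 - 77/26 = 16693/26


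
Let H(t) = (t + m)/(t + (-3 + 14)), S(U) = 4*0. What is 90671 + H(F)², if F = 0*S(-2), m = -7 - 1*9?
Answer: 10971447/121 ≈ 90673.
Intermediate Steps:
S(U) = 0
m = -16 (m = -7 - 9 = -16)
F = 0 (F = 0*0 = 0)
H(t) = (-16 + t)/(11 + t) (H(t) = (t - 16)/(t + (-3 + 14)) = (-16 + t)/(t + 11) = (-16 + t)/(11 + t))
90671 + H(F)² = 90671 + ((-16 + 0)/(11 + 0))² = 90671 + (-16/11)² = 90671 + 256/121 = 10971447/121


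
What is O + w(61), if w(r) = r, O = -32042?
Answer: -31981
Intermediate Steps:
O + w(61) = -32042 + 61 = -31981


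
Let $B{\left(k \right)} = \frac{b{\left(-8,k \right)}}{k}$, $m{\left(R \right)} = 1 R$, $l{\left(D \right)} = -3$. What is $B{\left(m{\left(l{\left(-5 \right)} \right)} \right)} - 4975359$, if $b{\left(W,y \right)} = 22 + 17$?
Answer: $-4975372$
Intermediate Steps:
$b{\left(W,y \right)} = 39$
$m{\left(R \right)} = R$
$B{\left(k \right)} = \frac{39}{k}$
$B{\left(m{\left(l{\left(-5 \right)} \right)} \right)} - 4975359 = \frac{39}{-3} - 4975359 = 39 \left(- \frac{1}{3}\right) - 4975359 = -13 - 4975359 = -4975372$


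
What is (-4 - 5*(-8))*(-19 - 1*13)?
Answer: -1152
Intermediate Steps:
(-4 - 5*(-8))*(-19 - 1*13) = (-4 + 40)*(-19 - 13) = 36*(-32) = -1152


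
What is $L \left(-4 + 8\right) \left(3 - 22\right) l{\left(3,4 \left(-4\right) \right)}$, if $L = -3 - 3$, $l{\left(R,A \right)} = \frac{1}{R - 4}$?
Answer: $-456$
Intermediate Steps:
$l{\left(R,A \right)} = \frac{1}{-4 + R}$
$L = -6$
$L \left(-4 + 8\right) \left(3 - 22\right) l{\left(3,4 \left(-4\right) \right)} = - 6 \left(-4 + 8\right) \frac{3 - 22}{-4 + 3} = \left(-6\right) 4 \left(- \frac{19}{-1}\right) = - 24 \left(\left(-19\right) \left(-1\right)\right) = \left(-24\right) 19 = -456$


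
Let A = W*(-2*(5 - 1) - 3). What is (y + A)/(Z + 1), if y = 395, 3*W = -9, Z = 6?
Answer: 428/7 ≈ 61.143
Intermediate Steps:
W = -3 (W = (1/3)*(-9) = -3)
A = 33 (A = -3*(-2*(5 - 1) - 3) = -3*(-2*4 - 3) = -3*(-8 - 3) = -3*(-11) = 33)
(y + A)/(Z + 1) = (395 + 33)/(6 + 1) = 428/7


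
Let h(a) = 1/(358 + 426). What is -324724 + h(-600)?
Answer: -254583615/784 ≈ -3.2472e+5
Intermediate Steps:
h(a) = 1/784
-324724 + h(-600) = -324724 + 1/784 = -254583615/784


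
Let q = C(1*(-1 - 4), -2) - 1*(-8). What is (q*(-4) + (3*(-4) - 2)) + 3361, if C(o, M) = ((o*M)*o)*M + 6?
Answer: 2891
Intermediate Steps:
C(o, M) = 6 + M²*o² (C(o, M) = ((M*o)*o)*M + 6 = (M*o²)*M + 6 = M²*o² + 6 = 6 + M²*o²)
q = 114 (q = (6 + (-2)²*(1*(-1 - 4))²) - 1*(-8) = (6 + 4*(1*(-5))²) + 8 = (6 + 4*(-5)²) + 8 = (6 + 4*25) + 8 = (6 + 100) + 8 = 106 + 8 = 114)
(q*(-4) + (3*(-4) - 2)) + 3361 = (114*(-4) + (3*(-4) - 2)) + 3361 = (-456 + (-12 - 2)) + 3361 = (-456 - 14) + 3361 = -470 + 3361 = 2891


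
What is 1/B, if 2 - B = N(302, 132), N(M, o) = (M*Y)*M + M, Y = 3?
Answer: -1/273912 ≈ -3.6508e-6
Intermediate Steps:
N(M, o) = M + 3*M² (N(M, o) = (M*3)*M + M = (3*M)*M + M = 3*M² + M = M + 3*M²)
B = -273912 (B = 2 - 302*(1 + 3*302) = 2 - 302*(1 + 906) = 2 - 302*907 = 2 - 1*273914 = 2 - 273914 = -273912)
1/B = 1/(-273912) = -1/273912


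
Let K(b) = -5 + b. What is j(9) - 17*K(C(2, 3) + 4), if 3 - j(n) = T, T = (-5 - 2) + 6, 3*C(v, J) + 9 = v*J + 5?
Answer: 29/3 ≈ 9.6667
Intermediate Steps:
C(v, J) = -4/3 + J*v/3 (C(v, J) = -3 + (v*J + 5)/3 = -3 + (J*v + 5)/3 = -3 + (5 + J*v)/3 = -3 + (5/3 + J*v/3) = -4/3 + J*v/3)
T = -1 (T = -7 + 6 = -1)
j(n) = 4 (j(n) = 3 - 1*(-1) = 3 + 1 = 4)
j(9) - 17*K(C(2, 3) + 4) = 4 - 17*(-5 + ((-4/3 + (⅓)*3*2) + 4)) = 4 - 17*(-5 + ((-4/3 + 2) + 4)) = 4 - 17*(-5 + (⅔ + 4)) = 4 - 17*(-5 + 14/3) = 4 - 17*(-⅓) = 4 + 17/3 = 29/3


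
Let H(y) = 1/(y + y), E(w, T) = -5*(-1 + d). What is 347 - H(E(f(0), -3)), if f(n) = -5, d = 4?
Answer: 10411/30 ≈ 347.03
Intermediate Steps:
E(w, T) = -15 (E(w, T) = -5*(-1 + 4) = -5*3 = -15)
H(y) = 1/(2*y)
347 - H(E(f(0), -3)) = 347 - 1/(2*(-15)) = 347 - (-1)/(2*15) = 347 - 1*(-1/30) = 347 + 1/30 = 10411/30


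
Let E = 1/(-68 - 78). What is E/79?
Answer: -1/11534 ≈ -8.6700e-5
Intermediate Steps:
E = -1/146 (E = 1/(-146) = -1/146 ≈ -0.0068493)
E/79 = -1/146/79 = -1/146*1/79 = -1/11534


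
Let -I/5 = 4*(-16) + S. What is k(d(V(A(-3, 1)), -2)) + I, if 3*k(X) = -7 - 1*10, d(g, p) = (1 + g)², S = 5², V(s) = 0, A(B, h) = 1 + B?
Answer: 568/3 ≈ 189.33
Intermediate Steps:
S = 25
I = 195 (I = -5*(4*(-16) + 25) = -5*(-64 + 25) = -5*(-39) = 195)
k(X) = -17/3 (k(X) = (-7 - 1*10)/3 = (-7 - 10)/3 = (⅓)*(-17) = -17/3)
k(d(V(A(-3, 1)), -2)) + I = -17/3 + 195 = 568/3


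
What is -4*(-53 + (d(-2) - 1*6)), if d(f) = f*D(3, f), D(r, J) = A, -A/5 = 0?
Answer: 236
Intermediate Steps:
A = 0 (A = -5*0 = 0)
D(r, J) = 0
d(f) = 0 (d(f) = f*0 = 0)
-4*(-53 + (d(-2) - 1*6)) = -4*(-53 + (0 - 1*6)) = -4*(-53 + (0 - 6)) = -4*(-53 - 6) = -4*(-59) = 236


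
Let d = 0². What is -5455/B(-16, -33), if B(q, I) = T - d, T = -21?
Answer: 5455/21 ≈ 259.76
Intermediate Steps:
d = 0
B(q, I) = -21 (B(q, I) = -21 - 1*0 = -21 + 0 = -21)
-5455/B(-16, -33) = -5455/(-21) = -5455*(-1/21) = 5455/21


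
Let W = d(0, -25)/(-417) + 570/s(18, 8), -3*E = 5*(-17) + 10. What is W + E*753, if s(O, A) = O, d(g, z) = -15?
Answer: 7863245/417 ≈ 18857.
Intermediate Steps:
E = 25 (E = -(5*(-17) + 10)/3 = -(-85 + 10)/3 = -⅓*(-75) = 25)
W = 13220/417 (W = -15/(-417) + 570/18 = -15*(-1/417) + 570*(1/18) = 5/139 + 95/3 = 13220/417 ≈ 31.703)
W + E*753 = 13220/417 + 25*753 = 13220/417 + 18825 = 7863245/417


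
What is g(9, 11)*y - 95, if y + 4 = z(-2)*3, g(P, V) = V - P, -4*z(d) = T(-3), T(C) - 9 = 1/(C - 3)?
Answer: -465/4 ≈ -116.25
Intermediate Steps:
T(C) = 9 + 1/(-3 + C) (T(C) = 9 + 1/(C - 3) = 9 + 1/(-3 + C))
z(d) = -53/24 (z(d) = -(-26 + 9*(-3))/(4*(-3 - 3)) = -(-26 - 27)/(4*(-6)) = -(-1)*(-53)/24 = -¼*53/6 = -53/24)
y = -85/8 (y = -4 - 53/24*3 = -4 - 53/8 = -85/8 ≈ -10.625)
g(9, 11)*y - 95 = (11 - 1*9)*(-85/8) - 95 = (11 - 9)*(-85/8) - 95 = 2*(-85/8) - 95 = -85/4 - 95 = -465/4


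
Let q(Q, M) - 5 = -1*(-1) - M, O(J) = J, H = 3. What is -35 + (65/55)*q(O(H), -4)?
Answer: -255/11 ≈ -23.182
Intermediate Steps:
q(Q, M) = 6 - M (q(Q, M) = 5 + (-1*(-1) - M) = 5 + (1 - M) = 6 - M)
-35 + (65/55)*q(O(H), -4) = -35 + (65/55)*(6 - 1*(-4)) = -35 + (65*(1/55))*(6 + 4) = -35 + (13/11)*10 = -35 + 130/11 = -255/11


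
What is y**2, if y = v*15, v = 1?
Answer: 225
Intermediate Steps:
y = 15 (y = 1*15 = 15)
y**2 = 15**2 = 225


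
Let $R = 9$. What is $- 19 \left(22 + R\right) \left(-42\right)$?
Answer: $24738$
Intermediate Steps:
$- 19 \left(22 + R\right) \left(-42\right) = - 19 \left(22 + 9\right) \left(-42\right) = \left(-19\right) 31 \left(-42\right) = \left(-589\right) \left(-42\right) = 24738$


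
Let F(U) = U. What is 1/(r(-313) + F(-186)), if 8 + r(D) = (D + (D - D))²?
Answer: 1/97775 ≈ 1.0228e-5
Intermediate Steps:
r(D) = -8 + D² (r(D) = -8 + (D + (D - D))² = -8 + (D + 0)² = -8 + D²)
1/(r(-313) + F(-186)) = 1/((-8 + (-313)²) - 186) = 1/((-8 + 97969) - 186) = 1/(97961 - 186) = 1/97775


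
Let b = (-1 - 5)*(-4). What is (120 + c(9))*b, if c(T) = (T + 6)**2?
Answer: 8280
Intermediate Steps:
c(T) = (6 + T)**2
b = 24 (b = -6*(-4) = 24)
(120 + c(9))*b = (120 + (6 + 9)**2)*24 = (120 + 15**2)*24 = (120 + 225)*24 = 345*24 = 8280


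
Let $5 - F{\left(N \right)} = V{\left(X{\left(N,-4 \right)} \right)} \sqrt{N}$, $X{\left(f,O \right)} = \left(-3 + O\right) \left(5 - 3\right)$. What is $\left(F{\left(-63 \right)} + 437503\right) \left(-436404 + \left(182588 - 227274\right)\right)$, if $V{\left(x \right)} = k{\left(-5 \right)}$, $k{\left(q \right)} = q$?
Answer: $-210480723720 - 7216350 i \sqrt{7} \approx -2.1048 \cdot 10^{11} - 1.9093 \cdot 10^{7} i$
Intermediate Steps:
$X{\left(f,O \right)} = -6 + 2 O$ ($X{\left(f,O \right)} = \left(-3 + O\right) 2 = -6 + 2 O$)
$V{\left(x \right)} = -5$
$F{\left(N \right)} = 5 + 5 \sqrt{N}$ ($F{\left(N \right)} = 5 - - 5 \sqrt{N} = 5 + 5 \sqrt{N}$)
$\left(F{\left(-63 \right)} + 437503\right) \left(-436404 + \left(182588 - 227274\right)\right) = \left(\left(5 + 5 \sqrt{-63}\right) + 437503\right) \left(-436404 + \left(182588 - 227274\right)\right) = \left(\left(5 + 5 \cdot 3 i \sqrt{7}\right) + 437503\right) \left(-436404 + \left(182588 - 227274\right)\right) = \left(\left(5 + 15 i \sqrt{7}\right) + 437503\right) \left(-436404 - 44686\right) = \left(437508 + 15 i \sqrt{7}\right) \left(-481090\right) = -210480723720 - 7216350 i \sqrt{7}$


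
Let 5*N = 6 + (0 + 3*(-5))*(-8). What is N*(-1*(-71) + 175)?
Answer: 30996/5 ≈ 6199.2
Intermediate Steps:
N = 126/5 (N = (6 + (0 + 3*(-5))*(-8))/5 = (6 + (0 - 15)*(-8))/5 = (6 - 15*(-8))/5 = (6 + 120)/5 = (⅕)*126 = 126/5 ≈ 25.200)
N*(-1*(-71) + 175) = 126*(-1*(-71) + 175)/5 = 126*(71 + 175)/5 = (126/5)*246 = 30996/5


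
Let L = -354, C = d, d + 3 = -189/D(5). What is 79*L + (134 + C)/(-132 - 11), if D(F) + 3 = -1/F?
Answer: -63989249/2288 ≈ -27967.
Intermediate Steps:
D(F) = -3 - 1/F
d = 897/16 (d = -3 - 189/(-3 - 1/5) = -3 - 189/(-3 - 1*⅕) = -3 - 189/(-3 - ⅕) = -3 - 189/(-16/5) = -3 - 189*(-5/16) = -3 + 945/16 = 897/16 ≈ 56.063)
C = 897/16 ≈ 56.063
79*L + (134 + C)/(-132 - 11) = 79*(-354) + (134 + 897/16)/(-132 - 11) = -27966 + (3041/16)/(-143) = -27966 + (3041/16)*(-1/143) = -27966 - 3041/2288 = -63989249/2288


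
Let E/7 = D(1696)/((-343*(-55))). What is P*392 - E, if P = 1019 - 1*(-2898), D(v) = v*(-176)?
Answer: 376215816/245 ≈ 1.5356e+6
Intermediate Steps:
D(v) = -176*v
P = 3917 (P = 1019 + 2898 = 3917)
E = -27136/245 (E = 7*((-176*1696)/((-343*(-55)))) = 7*(-298496/18865) = 7*(-298496*1/18865) = 7*(-27136/1715) = -27136/245 ≈ -110.76)
P*392 - E = 3917*392 - 1*(-27136/245) = 1535464 + 27136/245 = 376215816/245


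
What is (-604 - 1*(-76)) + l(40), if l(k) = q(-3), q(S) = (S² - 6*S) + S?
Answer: -504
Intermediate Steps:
q(S) = S² - 5*S
l(k) = 24 (l(k) = -3*(-5 - 3) = -3*(-8) = 24)
(-604 - 1*(-76)) + l(40) = (-604 - 1*(-76)) + 24 = (-604 + 76) + 24 = -528 + 24 = -504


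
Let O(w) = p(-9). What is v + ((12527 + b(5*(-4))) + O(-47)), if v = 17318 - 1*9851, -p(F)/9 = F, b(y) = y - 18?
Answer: 20037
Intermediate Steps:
b(y) = -18 + y
p(F) = -9*F
O(w) = 81 (O(w) = -9*(-9) = 81)
v = 7467 (v = 17318 - 9851 = 7467)
v + ((12527 + b(5*(-4))) + O(-47)) = 7467 + ((12527 + (-18 + 5*(-4))) + 81) = 7467 + ((12527 + (-18 - 20)) + 81) = 7467 + ((12527 - 38) + 81) = 7467 + (12489 + 81) = 7467 + 12570 = 20037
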